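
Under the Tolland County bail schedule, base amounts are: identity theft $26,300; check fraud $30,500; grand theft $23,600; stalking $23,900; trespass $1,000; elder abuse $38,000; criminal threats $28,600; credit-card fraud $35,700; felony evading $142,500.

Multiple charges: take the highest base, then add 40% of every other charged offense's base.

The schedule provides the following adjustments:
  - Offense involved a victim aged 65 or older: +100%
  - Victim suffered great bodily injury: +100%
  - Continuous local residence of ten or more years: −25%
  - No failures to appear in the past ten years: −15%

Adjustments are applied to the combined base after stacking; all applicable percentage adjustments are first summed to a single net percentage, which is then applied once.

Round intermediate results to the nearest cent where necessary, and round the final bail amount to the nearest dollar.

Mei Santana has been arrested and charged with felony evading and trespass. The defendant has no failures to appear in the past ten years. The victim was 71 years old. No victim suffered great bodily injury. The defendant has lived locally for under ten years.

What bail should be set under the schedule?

$264,365

Base amounts from the schedule: felony evading $142,500; trespass $1,000.
Stacking rule: highest base plus 40% of each additional charge. Highest is felony evading at $142,500. Additional: $1,000 × 40% = $400. Combined base = $142,500 + $400 = $142,900.
Net percentage adjustment: +100% −15% = +85%. $142,900 × 1.85 = $264,365.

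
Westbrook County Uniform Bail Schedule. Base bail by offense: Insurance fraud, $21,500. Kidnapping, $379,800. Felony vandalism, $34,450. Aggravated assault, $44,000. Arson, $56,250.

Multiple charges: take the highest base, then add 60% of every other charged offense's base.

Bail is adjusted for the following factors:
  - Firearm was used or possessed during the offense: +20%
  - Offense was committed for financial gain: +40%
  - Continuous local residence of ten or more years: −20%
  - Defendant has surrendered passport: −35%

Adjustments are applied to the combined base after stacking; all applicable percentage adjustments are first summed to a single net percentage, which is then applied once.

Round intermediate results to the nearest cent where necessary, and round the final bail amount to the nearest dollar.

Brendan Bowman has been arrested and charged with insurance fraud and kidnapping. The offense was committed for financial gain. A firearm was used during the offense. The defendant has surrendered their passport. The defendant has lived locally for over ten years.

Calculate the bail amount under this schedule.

$412,335

Base amounts from the schedule: insurance fraud $21,500; kidnapping $379,800.
Stacking rule: highest base plus 60% of each additional charge. Highest is kidnapping at $379,800. Additional: $21,500 × 60% = $12,900. Combined base = $379,800 + $12,900 = $392,700.
Net percentage adjustment: +20% +40% −20% −35% = +5%. $392,700 × 1.05 = $412,335.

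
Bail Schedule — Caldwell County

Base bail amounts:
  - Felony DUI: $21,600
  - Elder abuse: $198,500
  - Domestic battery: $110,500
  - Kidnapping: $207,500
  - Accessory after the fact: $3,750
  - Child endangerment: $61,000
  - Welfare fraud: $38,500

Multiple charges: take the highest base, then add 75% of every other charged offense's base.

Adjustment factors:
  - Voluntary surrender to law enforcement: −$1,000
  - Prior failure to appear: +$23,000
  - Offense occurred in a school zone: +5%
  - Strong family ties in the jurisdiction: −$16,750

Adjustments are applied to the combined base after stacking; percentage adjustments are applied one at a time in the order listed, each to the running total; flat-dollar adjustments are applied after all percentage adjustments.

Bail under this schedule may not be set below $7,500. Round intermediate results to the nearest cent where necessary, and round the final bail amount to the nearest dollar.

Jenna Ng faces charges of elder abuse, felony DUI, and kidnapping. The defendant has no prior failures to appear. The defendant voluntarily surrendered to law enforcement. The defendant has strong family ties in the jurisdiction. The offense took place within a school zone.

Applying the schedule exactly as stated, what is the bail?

Base amounts from the schedule: elder abuse $198,500; felony DUI $21,600; kidnapping $207,500.
Stacking rule: highest base plus 75% of each additional charge. Highest is kidnapping at $207,500. Additional: $198,500 × 75% = $148,875; $21,600 × 75% = $16,200. Combined base = $207,500 + $165,075 = $372,575.
Offense occurred in a school zone (+5%): $372,575 × 1.05 = $391,203.75.
Voluntary surrender to law enforcement (−$1,000 flat): $391,203.75 − $1,000 = $390,203.75.
Strong family ties in the jurisdiction (−$16,750 flat): $390,203.75 − $16,750 = $373,453.75.
$373,453.75 is at or above the $7,500 minimum.
Rounded to the nearest dollar: $373,454.

$373,454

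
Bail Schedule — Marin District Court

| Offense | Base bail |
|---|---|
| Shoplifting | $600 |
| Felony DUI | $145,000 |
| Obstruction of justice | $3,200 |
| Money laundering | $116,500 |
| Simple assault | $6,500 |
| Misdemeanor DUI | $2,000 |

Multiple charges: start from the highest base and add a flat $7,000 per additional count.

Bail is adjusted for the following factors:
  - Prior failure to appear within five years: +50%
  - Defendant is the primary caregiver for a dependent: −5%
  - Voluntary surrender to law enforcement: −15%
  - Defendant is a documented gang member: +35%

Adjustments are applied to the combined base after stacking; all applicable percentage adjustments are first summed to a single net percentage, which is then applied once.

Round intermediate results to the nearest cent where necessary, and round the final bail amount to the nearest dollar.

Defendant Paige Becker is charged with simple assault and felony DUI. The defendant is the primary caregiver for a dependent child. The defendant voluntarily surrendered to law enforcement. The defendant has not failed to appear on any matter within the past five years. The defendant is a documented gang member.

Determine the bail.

Base amounts from the schedule: simple assault $6,500; felony DUI $145,000.
Stacking rule: highest base plus $7,000 per additional charge. Highest is felony DUI at $145,000; 1 additional charge → +$7,000. Combined base = $152,000.
Net percentage adjustment: −5% −15% +35% = +15%. $152,000 × 1.15 = $174,800.

$174,800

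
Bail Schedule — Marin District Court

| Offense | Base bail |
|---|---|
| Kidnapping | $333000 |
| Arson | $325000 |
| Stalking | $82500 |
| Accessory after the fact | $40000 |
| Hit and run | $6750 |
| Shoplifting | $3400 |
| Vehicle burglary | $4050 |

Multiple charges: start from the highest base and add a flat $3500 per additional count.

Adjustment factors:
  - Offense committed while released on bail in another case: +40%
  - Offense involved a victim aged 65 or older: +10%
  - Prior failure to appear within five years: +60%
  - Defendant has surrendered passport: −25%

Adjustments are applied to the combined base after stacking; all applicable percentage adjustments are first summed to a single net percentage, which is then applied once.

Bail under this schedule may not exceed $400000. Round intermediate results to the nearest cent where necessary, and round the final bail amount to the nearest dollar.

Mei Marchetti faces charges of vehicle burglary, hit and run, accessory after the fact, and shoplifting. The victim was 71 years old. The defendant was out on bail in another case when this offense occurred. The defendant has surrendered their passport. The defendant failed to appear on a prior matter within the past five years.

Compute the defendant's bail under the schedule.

$93425

Base amounts from the schedule: vehicle burglary $4050; hit and run $6750; accessory after the fact $40000; shoplifting $3400.
Stacking rule: highest base plus $3500 per additional charge. Highest is accessory after the fact at $40000; 3 additional charges → +$10500. Combined base = $50500.
Net percentage adjustment: +40% +10% +60% −25% = +85%. $50500 × 1.85 = $93425.
$93425 is within the $400000 maximum.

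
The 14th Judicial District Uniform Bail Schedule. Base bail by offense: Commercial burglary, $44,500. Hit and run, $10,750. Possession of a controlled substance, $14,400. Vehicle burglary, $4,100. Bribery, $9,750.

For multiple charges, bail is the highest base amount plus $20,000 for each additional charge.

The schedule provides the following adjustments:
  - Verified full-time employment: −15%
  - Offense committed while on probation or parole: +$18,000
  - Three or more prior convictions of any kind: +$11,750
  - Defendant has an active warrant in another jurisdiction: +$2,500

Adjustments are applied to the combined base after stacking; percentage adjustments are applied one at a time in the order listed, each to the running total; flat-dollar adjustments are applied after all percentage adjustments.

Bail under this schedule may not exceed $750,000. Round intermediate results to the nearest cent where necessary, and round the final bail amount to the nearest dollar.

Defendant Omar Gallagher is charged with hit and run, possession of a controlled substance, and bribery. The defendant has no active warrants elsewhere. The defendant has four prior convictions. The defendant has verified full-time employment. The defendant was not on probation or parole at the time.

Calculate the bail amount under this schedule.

$57,990

Base amounts from the schedule: hit and run $10,750; possession of a controlled substance $14,400; bribery $9,750.
Stacking rule: highest base plus $20,000 per additional charge. Highest is possession of a controlled substance at $14,400; 2 additional charges → +$40,000. Combined base = $54,400.
Verified full-time employment (−15%): $54,400 × 0.85 = $46,240.
Three or more prior convictions of any kind (+$11,750 flat): $46,240 + $11,750 = $57,990.
$57,990 is within the $750,000 maximum.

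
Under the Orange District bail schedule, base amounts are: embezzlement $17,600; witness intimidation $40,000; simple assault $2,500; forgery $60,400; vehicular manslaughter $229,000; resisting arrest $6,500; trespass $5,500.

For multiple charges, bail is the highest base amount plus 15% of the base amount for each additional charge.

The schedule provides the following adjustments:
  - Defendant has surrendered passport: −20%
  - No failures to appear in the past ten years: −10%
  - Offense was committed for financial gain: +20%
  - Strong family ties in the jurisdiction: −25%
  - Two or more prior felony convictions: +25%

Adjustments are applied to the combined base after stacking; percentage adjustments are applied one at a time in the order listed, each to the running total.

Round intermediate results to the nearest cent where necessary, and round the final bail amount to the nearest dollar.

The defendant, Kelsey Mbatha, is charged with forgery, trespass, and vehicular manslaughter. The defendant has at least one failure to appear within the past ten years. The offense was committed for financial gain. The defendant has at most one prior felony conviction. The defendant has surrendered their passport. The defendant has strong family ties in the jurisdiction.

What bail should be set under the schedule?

$171,997

Base amounts from the schedule: forgery $60,400; trespass $5,500; vehicular manslaughter $229,000.
Stacking rule: highest base plus 15% of each additional charge. Highest is vehicular manslaughter at $229,000. Additional: $60,400 × 15% = $9,060; $5,500 × 15% = $825. Combined base = $229,000 + $9,885 = $238,885.
Defendant has surrendered passport (−20%): $238,885 × 0.8 = $191,108.
Offense was committed for financial gain (+20%): $191,108 × 1.2 = $229,329.60.
Strong family ties in the jurisdiction (−25%): $229,329.60 × 0.75 = $171,997.20.
Rounded to the nearest dollar: $171,997.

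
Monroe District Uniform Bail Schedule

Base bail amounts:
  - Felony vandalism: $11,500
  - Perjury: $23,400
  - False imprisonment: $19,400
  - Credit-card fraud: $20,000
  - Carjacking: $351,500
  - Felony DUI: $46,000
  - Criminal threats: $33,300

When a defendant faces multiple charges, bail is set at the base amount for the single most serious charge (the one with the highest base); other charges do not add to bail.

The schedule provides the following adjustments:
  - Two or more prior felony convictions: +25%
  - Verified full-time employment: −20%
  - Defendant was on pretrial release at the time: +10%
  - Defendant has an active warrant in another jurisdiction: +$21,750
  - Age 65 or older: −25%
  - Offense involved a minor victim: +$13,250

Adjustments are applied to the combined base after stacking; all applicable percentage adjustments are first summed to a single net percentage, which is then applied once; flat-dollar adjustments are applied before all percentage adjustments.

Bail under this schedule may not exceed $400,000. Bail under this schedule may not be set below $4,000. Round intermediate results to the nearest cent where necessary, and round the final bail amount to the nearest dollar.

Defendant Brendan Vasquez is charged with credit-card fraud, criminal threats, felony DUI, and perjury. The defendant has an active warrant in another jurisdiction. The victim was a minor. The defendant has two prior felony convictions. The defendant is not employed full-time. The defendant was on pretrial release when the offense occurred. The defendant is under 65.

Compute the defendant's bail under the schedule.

$109,350

Base amounts from the schedule: credit-card fraud $20,000; criminal threats $33,300; felony DUI $46,000; perjury $23,400.
Stacking rule: use the highest base only. Highest is felony DUI at $46,000. Combined base = $46,000.
Defendant has an active warrant in another jurisdiction (+$21,750 flat): $46,000 + $21,750 = $67,750.
Offense involved a minor victim (+$13,250 flat): $67,750 + $13,250 = $81,000.
Net percentage adjustment: +25% +10% = +35%. $81,000 × 1.35 = $109,350.
$109,350 is within the $400,000 maximum.
$109,350 is at or above the $4,000 minimum.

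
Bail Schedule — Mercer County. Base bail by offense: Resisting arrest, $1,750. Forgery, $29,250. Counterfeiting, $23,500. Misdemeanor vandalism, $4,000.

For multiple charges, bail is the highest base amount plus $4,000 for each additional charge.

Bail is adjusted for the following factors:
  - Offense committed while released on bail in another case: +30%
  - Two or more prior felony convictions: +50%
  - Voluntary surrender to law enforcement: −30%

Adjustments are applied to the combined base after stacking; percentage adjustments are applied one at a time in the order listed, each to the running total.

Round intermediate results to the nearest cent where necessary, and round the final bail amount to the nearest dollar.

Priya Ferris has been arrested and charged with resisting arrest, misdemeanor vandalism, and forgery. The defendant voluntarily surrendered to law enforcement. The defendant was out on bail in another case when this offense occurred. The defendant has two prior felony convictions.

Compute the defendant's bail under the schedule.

$50,846

Base amounts from the schedule: resisting arrest $1,750; misdemeanor vandalism $4,000; forgery $29,250.
Stacking rule: highest base plus $4,000 per additional charge. Highest is forgery at $29,250; 2 additional charges → +$8,000. Combined base = $37,250.
Offense committed while released on bail in another case (+30%): $37,250 × 1.3 = $48,425.
Two or more prior felony convictions (+50%): $48,425 × 1.5 = $72,637.50.
Voluntary surrender to law enforcement (−30%): $72,637.50 × 0.7 = $50,846.25.
Rounded to the nearest dollar: $50,846.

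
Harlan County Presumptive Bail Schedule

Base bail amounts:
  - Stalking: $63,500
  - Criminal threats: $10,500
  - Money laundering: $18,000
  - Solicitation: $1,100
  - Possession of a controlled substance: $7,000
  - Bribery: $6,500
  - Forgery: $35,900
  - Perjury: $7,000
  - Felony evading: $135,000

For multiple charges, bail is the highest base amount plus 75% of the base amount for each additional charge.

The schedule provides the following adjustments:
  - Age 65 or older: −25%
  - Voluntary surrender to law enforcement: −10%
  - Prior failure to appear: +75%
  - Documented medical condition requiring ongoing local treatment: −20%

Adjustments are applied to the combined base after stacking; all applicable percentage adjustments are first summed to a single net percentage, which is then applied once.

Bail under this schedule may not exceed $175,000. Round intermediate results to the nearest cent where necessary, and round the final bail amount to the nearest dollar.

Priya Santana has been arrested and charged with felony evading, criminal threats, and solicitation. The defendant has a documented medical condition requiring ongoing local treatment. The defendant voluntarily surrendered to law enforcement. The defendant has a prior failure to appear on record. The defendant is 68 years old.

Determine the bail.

$172,440

Base amounts from the schedule: felony evading $135,000; criminal threats $10,500; solicitation $1,100.
Stacking rule: highest base plus 75% of each additional charge. Highest is felony evading at $135,000. Additional: $10,500 × 75% = $7,875; $1,100 × 75% = $825. Combined base = $135,000 + $8,700 = $143,700.
Net percentage adjustment: −25% −10% +75% −20% = +20%. $143,700 × 1.2 = $172,440.
$172,440 is within the $175,000 maximum.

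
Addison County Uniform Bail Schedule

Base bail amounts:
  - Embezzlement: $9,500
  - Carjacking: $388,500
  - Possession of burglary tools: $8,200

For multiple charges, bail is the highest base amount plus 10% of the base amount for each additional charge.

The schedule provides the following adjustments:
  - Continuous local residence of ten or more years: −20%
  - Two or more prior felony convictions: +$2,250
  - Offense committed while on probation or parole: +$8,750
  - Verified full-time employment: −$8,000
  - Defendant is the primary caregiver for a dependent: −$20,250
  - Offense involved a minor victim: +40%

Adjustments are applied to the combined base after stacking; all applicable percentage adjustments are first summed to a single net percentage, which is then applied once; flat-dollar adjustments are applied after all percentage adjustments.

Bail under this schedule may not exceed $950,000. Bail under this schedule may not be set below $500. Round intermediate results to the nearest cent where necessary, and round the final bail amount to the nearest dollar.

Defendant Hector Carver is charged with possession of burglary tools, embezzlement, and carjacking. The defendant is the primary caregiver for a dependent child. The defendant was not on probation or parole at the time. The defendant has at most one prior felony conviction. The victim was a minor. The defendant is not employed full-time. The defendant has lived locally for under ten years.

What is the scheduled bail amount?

$526,128

Base amounts from the schedule: possession of burglary tools $8,200; embezzlement $9,500; carjacking $388,500.
Stacking rule: highest base plus 10% of each additional charge. Highest is carjacking at $388,500. Additional: $8,200 × 10% = $820; $9,500 × 10% = $950. Combined base = $388,500 + $1,770 = $390,270.
Offense involved a minor victim (+40%): $390,270 × 1.4 = $546,378.
Defendant is the primary caregiver for a dependent (−$20,250 flat): $546,378 − $20,250 = $526,128.
$526,128 is within the $950,000 maximum.
$526,128 is at or above the $500 minimum.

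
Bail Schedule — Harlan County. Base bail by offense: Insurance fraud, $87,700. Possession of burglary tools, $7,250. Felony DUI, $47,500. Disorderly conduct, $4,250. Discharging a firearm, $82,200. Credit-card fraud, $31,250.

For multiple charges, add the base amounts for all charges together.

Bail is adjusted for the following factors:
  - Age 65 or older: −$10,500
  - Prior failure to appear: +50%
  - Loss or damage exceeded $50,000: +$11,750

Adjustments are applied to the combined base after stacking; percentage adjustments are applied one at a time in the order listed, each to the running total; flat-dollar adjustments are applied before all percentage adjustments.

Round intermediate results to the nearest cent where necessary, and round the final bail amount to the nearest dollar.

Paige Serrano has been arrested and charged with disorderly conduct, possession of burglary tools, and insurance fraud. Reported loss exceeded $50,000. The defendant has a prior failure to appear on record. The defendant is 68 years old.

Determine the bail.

$150,675

Base amounts from the schedule: disorderly conduct $4,250; possession of burglary tools $7,250; insurance fraud $87,700.
Stacking rule: sum of all bases. $4,250 + $7,250 + $87,700 = $99,200.
Age 65 or older (−$10,500 flat): $99,200 − $10,500 = $88,700.
Loss or damage exceeded $50,000 (+$11,750 flat): $88,700 + $11,750 = $100,450.
Prior failure to appear (+50%): $100,450 × 1.5 = $150,675.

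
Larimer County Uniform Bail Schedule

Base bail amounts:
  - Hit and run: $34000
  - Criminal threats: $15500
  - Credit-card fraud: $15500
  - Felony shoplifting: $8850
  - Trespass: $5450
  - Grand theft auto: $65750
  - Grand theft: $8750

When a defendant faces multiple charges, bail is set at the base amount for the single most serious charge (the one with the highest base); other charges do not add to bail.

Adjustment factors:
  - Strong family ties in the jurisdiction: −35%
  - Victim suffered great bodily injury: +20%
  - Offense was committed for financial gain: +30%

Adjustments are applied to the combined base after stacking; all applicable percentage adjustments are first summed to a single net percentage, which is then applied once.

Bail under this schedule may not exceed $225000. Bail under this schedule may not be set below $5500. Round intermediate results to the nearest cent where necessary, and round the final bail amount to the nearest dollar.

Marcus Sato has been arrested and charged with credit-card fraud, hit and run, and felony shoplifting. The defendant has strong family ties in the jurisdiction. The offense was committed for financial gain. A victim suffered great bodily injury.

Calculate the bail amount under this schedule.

$39100

Base amounts from the schedule: credit-card fraud $15500; hit and run $34000; felony shoplifting $8850.
Stacking rule: use the highest base only. Highest is hit and run at $34000. Combined base = $34000.
Net percentage adjustment: −35% +20% +30% = +15%. $34000 × 1.15 = $39100.
$39100 is within the $225000 maximum.
$39100 is at or above the $5500 minimum.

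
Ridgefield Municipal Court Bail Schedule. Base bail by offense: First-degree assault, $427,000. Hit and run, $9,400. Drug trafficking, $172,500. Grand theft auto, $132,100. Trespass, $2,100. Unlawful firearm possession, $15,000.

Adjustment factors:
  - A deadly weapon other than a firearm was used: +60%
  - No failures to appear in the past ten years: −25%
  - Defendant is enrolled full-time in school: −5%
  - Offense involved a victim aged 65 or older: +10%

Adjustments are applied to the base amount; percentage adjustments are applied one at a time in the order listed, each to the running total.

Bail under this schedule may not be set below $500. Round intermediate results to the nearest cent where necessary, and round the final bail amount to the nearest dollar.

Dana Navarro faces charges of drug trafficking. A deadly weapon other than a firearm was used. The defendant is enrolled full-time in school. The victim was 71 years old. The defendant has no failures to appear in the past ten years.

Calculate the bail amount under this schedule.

Base amounts from the schedule: drug trafficking $172,500.
Single charge. Combined base = $172,500.
A deadly weapon other than a firearm was used (+60%): $172,500 × 1.6 = $276,000.
No failures to appear in the past ten years (−25%): $276,000 × 0.75 = $207,000.
Defendant is enrolled full-time in school (−5%): $207,000 × 0.95 = $196,650.
Offense involved a victim aged 65 or older (+10%): $196,650 × 1.1 = $216,315.
$216,315 is at or above the $500 minimum.

$216,315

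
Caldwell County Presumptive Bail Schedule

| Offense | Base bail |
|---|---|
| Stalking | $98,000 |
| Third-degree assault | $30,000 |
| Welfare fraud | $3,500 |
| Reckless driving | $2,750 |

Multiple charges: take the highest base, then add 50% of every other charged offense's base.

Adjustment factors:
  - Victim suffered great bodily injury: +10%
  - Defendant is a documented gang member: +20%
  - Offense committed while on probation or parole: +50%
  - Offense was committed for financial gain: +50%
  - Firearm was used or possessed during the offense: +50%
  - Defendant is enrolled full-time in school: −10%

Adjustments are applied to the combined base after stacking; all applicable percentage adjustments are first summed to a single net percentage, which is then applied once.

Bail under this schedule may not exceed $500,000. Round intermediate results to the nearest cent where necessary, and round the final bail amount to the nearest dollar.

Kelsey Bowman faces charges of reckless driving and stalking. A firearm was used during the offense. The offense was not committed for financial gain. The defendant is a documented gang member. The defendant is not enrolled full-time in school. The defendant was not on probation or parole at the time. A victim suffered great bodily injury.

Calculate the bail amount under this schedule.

$178,875

Base amounts from the schedule: reckless driving $2,750; stalking $98,000.
Stacking rule: highest base plus 50% of each additional charge. Highest is stalking at $98,000. Additional: $2,750 × 50% = $1,375. Combined base = $98,000 + $1,375 = $99,375.
Net percentage adjustment: +10% +20% +50% = +80%. $99,375 × 1.8 = $178,875.
$178,875 is within the $500,000 maximum.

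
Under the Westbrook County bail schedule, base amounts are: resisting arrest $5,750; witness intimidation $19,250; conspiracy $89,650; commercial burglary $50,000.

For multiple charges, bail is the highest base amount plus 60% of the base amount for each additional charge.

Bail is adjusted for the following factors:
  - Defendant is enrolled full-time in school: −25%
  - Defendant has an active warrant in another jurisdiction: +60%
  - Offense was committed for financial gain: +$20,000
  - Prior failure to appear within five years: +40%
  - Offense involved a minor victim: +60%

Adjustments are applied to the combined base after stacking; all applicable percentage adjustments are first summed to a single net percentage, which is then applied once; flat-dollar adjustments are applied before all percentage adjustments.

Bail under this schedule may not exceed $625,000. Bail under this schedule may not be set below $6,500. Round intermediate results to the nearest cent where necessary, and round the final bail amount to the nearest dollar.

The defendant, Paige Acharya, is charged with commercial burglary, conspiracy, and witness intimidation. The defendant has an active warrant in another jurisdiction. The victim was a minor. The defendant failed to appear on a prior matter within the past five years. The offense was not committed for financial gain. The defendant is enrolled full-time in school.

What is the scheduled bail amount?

$308,320

Base amounts from the schedule: commercial burglary $50,000; conspiracy $89,650; witness intimidation $19,250.
Stacking rule: highest base plus 60% of each additional charge. Highest is conspiracy at $89,650. Additional: $50,000 × 60% = $30,000; $19,250 × 60% = $11,550. Combined base = $89,650 + $41,550 = $131,200.
Net percentage adjustment: −25% +60% +40% +60% = +135%. $131,200 × 2.35 = $308,320.
$308,320 is within the $625,000 maximum.
$308,320 is at or above the $6,500 minimum.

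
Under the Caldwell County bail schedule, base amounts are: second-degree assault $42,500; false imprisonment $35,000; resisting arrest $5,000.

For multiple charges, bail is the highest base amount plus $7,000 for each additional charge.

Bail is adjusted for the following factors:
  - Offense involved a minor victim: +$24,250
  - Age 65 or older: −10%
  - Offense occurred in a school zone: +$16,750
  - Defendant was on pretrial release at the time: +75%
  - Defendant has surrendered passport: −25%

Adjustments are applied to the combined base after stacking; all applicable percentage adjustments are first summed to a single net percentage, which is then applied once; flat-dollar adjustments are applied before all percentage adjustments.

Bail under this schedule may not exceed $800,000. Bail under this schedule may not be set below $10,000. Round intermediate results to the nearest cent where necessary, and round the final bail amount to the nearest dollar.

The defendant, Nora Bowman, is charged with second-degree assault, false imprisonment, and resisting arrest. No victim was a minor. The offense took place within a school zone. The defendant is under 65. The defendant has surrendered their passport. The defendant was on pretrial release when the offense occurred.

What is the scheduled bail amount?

$109,875

Base amounts from the schedule: second-degree assault $42,500; false imprisonment $35,000; resisting arrest $5,000.
Stacking rule: highest base plus $7,000 per additional charge. Highest is second-degree assault at $42,500; 2 additional charges → +$14,000. Combined base = $56,500.
Offense occurred in a school zone (+$16,750 flat): $56,500 + $16,750 = $73,250.
Net percentage adjustment: +75% −25% = +50%. $73,250 × 1.5 = $109,875.
$109,875 is within the $800,000 maximum.
$109,875 is at or above the $10,000 minimum.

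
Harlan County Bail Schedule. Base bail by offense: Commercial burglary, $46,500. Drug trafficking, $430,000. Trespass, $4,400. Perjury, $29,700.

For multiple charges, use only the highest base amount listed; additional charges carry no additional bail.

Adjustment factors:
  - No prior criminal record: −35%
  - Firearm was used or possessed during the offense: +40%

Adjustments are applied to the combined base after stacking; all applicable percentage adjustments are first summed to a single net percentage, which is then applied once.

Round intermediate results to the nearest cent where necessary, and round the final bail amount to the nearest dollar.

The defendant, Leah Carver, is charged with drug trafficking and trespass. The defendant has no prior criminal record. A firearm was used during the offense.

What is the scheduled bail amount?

Base amounts from the schedule: drug trafficking $430,000; trespass $4,400.
Stacking rule: use the highest base only. Highest is drug trafficking at $430,000. Combined base = $430,000.
Net percentage adjustment: −35% +40% = +5%. $430,000 × 1.05 = $451,500.

$451,500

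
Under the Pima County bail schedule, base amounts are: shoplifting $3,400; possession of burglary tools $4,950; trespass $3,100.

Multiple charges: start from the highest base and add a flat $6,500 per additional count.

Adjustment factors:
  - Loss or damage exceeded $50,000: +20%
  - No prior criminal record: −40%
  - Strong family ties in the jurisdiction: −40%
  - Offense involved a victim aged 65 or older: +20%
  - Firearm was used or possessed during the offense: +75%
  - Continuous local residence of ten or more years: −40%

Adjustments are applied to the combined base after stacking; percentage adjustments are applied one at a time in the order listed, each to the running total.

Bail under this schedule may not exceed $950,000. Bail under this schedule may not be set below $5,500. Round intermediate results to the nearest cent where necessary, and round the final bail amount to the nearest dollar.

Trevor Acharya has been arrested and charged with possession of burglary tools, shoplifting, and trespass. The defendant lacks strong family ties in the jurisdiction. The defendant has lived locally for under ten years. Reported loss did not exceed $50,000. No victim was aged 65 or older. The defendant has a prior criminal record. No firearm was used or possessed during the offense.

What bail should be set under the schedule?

Base amounts from the schedule: possession of burglary tools $4,950; shoplifting $3,400; trespass $3,100.
Stacking rule: highest base plus $6,500 per additional charge. Highest is possession of burglary tools at $4,950; 2 additional charges → +$13,000. Combined base = $17,950.
No adjustment factors apply to this defendant.
$17,950 is within the $950,000 maximum.
$17,950 is at or above the $5,500 minimum.

$17,950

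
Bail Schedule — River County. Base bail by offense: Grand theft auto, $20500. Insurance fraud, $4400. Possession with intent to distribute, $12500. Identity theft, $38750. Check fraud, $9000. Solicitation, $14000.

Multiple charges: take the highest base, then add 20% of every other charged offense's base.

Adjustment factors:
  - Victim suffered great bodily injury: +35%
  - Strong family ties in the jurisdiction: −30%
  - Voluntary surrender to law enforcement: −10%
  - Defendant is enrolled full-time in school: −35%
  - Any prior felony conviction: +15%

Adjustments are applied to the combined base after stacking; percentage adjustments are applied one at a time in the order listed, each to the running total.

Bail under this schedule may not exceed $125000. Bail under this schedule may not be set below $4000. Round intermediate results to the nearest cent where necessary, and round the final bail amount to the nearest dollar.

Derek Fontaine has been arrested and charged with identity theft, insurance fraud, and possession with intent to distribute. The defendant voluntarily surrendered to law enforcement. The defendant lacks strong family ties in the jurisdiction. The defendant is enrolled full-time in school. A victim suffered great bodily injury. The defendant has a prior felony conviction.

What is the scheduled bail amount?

Base amounts from the schedule: identity theft $38750; insurance fraud $4400; possession with intent to distribute $12500.
Stacking rule: highest base plus 20% of each additional charge. Highest is identity theft at $38750. Additional: $4400 × 20% = $880; $12500 × 20% = $2500. Combined base = $38750 + $3380 = $42130.
Victim suffered great bodily injury (+35%): $42130 × 1.35 = $56875.50.
Voluntary surrender to law enforcement (−10%): $56875.50 × 0.9 = $51187.95.
Defendant is enrolled full-time in school (−35%): $51187.95 × 0.65 = $33272.17.
Any prior felony conviction (+15%): $33272.17 × 1.15 = $38263.
$38263 is within the $125000 maximum.
$38263 is at or above the $4000 minimum.

$38263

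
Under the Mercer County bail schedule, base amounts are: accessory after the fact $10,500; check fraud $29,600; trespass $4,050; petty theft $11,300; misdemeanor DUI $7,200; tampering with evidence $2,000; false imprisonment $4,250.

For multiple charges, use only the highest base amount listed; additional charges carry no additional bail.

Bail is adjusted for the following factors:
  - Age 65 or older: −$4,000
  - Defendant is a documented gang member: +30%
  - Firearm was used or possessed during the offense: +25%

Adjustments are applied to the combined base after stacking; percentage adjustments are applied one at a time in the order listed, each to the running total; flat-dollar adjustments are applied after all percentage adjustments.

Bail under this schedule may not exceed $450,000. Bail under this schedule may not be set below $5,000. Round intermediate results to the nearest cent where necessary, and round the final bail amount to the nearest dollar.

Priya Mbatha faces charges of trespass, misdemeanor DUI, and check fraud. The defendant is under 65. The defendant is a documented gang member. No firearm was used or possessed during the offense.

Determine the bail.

Base amounts from the schedule: trespass $4,050; misdemeanor DUI $7,200; check fraud $29,600.
Stacking rule: use the highest base only. Highest is check fraud at $29,600. Combined base = $29,600.
Defendant is a documented gang member (+30%): $29,600 × 1.3 = $38,480.
$38,480 is within the $450,000 maximum.
$38,480 is at or above the $5,000 minimum.

$38,480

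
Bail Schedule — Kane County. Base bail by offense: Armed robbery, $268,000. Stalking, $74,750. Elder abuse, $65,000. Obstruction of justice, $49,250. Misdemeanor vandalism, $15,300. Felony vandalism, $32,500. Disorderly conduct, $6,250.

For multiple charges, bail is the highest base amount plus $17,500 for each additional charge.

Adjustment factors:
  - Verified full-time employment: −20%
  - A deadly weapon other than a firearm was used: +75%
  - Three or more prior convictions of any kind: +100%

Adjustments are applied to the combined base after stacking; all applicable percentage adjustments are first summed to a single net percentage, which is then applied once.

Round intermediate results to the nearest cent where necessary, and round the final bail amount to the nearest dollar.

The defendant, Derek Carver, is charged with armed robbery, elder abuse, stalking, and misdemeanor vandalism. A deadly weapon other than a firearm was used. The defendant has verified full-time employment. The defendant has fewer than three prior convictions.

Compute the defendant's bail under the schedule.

Base amounts from the schedule: armed robbery $268,000; elder abuse $65,000; stalking $74,750; misdemeanor vandalism $15,300.
Stacking rule: highest base plus $17,500 per additional charge. Highest is armed robbery at $268,000; 3 additional charges → +$52,500. Combined base = $320,500.
Net percentage adjustment: −20% +75% = +55%. $320,500 × 1.55 = $496,775.

$496,775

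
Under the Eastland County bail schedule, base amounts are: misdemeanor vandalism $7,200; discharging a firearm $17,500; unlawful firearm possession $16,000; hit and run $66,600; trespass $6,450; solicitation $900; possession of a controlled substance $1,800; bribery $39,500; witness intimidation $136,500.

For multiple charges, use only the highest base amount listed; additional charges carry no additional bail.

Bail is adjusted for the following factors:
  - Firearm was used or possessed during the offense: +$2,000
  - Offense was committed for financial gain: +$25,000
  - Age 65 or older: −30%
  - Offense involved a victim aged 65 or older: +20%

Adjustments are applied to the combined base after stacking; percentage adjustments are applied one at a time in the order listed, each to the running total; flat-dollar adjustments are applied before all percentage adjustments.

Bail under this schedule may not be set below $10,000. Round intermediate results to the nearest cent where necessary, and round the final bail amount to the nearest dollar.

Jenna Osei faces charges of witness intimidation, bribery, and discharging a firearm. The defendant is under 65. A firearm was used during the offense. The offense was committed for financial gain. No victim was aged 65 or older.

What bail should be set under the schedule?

$163,500

Base amounts from the schedule: witness intimidation $136,500; bribery $39,500; discharging a firearm $17,500.
Stacking rule: use the highest base only. Highest is witness intimidation at $136,500. Combined base = $136,500.
Firearm was used or possessed during the offense (+$2,000 flat): $136,500 + $2,000 = $138,500.
Offense was committed for financial gain (+$25,000 flat): $138,500 + $25,000 = $163,500.
$163,500 is at or above the $10,000 minimum.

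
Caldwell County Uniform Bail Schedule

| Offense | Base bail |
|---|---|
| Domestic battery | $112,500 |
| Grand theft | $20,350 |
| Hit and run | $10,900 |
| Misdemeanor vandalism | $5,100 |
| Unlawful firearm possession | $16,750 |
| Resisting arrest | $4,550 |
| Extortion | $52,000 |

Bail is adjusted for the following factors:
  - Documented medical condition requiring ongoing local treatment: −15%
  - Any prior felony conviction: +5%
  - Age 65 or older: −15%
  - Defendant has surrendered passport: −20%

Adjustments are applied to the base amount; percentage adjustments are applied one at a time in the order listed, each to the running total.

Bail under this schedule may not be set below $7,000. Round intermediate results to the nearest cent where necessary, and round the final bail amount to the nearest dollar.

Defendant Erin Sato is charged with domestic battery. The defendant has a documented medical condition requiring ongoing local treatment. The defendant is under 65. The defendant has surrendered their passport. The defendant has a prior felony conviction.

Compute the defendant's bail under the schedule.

$80,325

Base amounts from the schedule: domestic battery $112,500.
Single charge. Combined base = $112,500.
Documented medical condition requiring ongoing local treatment (−15%): $112,500 × 0.85 = $95,625.
Any prior felony conviction (+5%): $95,625 × 1.05 = $100,406.25.
Defendant has surrendered passport (−20%): $100,406.25 × 0.8 = $80,325.
$80,325 is at or above the $7,000 minimum.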